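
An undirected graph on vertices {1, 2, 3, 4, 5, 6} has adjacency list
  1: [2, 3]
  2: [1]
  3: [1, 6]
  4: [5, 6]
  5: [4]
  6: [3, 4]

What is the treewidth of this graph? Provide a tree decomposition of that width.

Treewidth 1.
One such decomposition:
Bags: B1 = {1, 2}  B2 = {1, 3}  B3 = {3, 6}  B4 = {4, 6}  B5 = {4, 5}
Tree: B1–B2, B2–B3, B3–B4, B4–B5

Each bag holds 2 vertices, so the decomposition has width 1, which upper-bounds the treewidth. Any graph with an edge has treewidth ≥ 1, and G has the edge 2–1. Hence tw(G) = 1 exactly.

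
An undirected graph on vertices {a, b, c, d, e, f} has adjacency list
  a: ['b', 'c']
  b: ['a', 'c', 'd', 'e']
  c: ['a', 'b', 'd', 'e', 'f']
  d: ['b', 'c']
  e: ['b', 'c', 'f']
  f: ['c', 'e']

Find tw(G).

A width-2 tree decomposition is:
Bags: B1 = {b, c, e}  B2 = {c, e, f}  B3 = {b, c, d}  B4 = {a, b, c}
Tree: B1–B2, B1–B3, B1–B4
Every bag has size at most 3, so the width is 3 − 1 = 2 and tw(G) ≤ 2. On the other hand G contains the 3-clique {c, e, f}. A clique must lie in a single bag of any decomposition, so no decomposition can have width below 2. Combining the bounds, tw(G) = 2.

2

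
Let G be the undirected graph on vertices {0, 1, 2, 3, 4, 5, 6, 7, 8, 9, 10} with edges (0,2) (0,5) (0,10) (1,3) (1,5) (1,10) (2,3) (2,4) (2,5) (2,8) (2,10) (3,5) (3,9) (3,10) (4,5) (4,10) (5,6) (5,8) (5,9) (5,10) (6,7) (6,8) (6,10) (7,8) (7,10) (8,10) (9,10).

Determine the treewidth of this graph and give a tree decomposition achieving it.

The largest bag has 4 vertices, giving width 3; this decomposition certifies tw(G) ≤ 3. Conversely, {1, 3, 5, 10} is a clique of size 4, and the vertices of any clique must share a bag in every tree decomposition; so some bag has ≥ 4 vertices and tw(G) ≥ 3. Therefore the treewidth is 3.

Treewidth 3.
One optimal decomposition is:
Bags: B1 = {2, 4, 5, 10}  B2 = {2, 5, 8, 10}  B3 = {2, 3, 5, 10}  B4 = {5, 6, 8, 10}  B5 = {1, 3, 5, 10}  B6 = {6, 7, 8, 10}  B7 = {3, 5, 9, 10}  B8 = {0, 2, 5, 10}
Tree: B1–B2, B1–B3, B2–B4, B3–B5, B4–B6, B3–B7, B1–B8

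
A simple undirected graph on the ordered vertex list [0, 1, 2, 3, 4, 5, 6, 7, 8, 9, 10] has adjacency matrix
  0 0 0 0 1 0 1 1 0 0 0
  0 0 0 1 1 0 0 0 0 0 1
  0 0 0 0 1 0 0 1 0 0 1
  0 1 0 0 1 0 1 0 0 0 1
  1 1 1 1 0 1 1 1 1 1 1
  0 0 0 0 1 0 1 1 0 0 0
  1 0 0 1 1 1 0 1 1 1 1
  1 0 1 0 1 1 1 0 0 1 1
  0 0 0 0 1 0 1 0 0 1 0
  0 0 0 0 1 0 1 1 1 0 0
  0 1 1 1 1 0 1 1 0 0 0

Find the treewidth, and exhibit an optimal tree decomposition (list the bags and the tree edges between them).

The largest bag has 4 vertices, giving width 3; this decomposition certifies tw(G) ≤ 3. On the other hand G contains the 4-clique {1, 3, 4, 10}. A clique must lie in a single bag of any decomposition, so no decomposition can have width below 3. Hence tw(G) = 3 exactly.

Treewidth 3.
One optimal decomposition is:
Bags: B1 = {4, 6, 7, 10}  B2 = {0, 4, 6, 7}  B3 = {4, 6, 7, 9}  B4 = {3, 4, 6, 10}  B5 = {4, 6, 8, 9}  B6 = {1, 3, 4, 10}  B7 = {2, 4, 7, 10}  B8 = {4, 5, 6, 7}
Tree: B1–B2, B1–B3, B1–B4, B3–B5, B4–B6, B1–B7, B2–B8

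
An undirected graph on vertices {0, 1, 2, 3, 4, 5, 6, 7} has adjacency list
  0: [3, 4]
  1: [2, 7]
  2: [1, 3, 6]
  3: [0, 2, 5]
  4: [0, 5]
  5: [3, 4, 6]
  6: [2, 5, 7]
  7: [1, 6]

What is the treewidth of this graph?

2

A width-2 tree decomposition is:
Bags: B1 = {1, 2, 7}  B2 = {2, 6, 7}  B3 = {2, 3, 6}  B4 = {3, 5, 6}  B5 = {0, 3, 5}  B6 = {0, 4, 5}
Tree: B1–B2, B2–B3, B3–B4, B4–B5, B5–B6
The largest bag has 3 vertices, giving width 2; this decomposition certifies tw(G) ≤ 2. Since 1–7–6–2–1 is a cycle in G, G is not acyclic. Forests are exactly the graphs of treewidth ≤ 1, so tw(G) ≥ 2. Combining the bounds, tw(G) = 2.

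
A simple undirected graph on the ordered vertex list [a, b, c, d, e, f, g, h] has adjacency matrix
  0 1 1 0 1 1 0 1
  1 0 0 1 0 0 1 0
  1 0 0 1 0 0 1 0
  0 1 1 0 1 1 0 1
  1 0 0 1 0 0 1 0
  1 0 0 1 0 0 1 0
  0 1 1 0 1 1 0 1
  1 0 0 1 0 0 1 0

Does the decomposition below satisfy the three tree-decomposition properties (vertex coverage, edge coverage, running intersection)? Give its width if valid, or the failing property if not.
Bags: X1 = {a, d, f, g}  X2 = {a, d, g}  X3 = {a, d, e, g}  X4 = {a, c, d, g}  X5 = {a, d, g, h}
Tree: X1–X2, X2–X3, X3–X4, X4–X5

No — vertex b appears in no bag.

A tree decomposition must satisfy three properties: every vertex lies in some bag; for every edge, both endpoints lie together in some bag; and for every vertex, the bags containing it form a connected subtree. Here vertex b appears in no bag, so the decomposition is invalid.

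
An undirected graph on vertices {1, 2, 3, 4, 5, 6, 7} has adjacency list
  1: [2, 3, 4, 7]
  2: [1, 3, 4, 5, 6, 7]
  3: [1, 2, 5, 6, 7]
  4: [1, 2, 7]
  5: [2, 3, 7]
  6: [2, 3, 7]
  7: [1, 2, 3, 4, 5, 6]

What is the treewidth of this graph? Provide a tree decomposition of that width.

Treewidth 3.
One such decomposition:
Bags: B1 = {1, 2, 3, 7}  B2 = {2, 3, 5, 7}  B3 = {1, 2, 4, 7}  B4 = {2, 3, 6, 7}
Tree: B1–B2, B1–B3, B2–B4

The largest bag has 4 vertices, giving width 3; this decomposition certifies tw(G) ≤ 3. On the other hand G contains the 4-clique {1, 2, 3, 7}. A clique must lie in a single bag of any decomposition, so no decomposition can have width below 3. Combining the bounds, tw(G) = 3.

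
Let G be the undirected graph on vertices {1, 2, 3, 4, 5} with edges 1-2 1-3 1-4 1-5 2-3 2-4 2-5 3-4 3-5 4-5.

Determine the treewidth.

A width-4 tree decomposition is:
Bags: B1 = {1, 2, 3, 4, 5}
Tree: (single bag)
A single bag containing all 5 vertices is trivially a valid decomposition of width 4. For the lower bound, the 5 vertices {1, 2, 3, 4, 5} are pairwise adjacent, and any tree decomposition puts a clique entirely inside one bag — forcing width ≥ 4. The upper and lower bounds meet at 4, so that is the treewidth.

4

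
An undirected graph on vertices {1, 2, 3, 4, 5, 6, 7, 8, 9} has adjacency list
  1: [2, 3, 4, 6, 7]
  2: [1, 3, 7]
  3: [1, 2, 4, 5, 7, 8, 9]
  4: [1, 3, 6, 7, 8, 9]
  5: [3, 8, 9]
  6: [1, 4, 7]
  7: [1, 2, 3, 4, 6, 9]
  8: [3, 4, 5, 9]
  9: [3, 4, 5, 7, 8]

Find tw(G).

3

A width-3 tree decomposition is:
Bags: B1 = {3, 4, 7, 9}  B2 = {3, 4, 8, 9}  B3 = {1, 3, 4, 7}  B4 = {1, 4, 6, 7}  B5 = {3, 5, 8, 9}  B6 = {1, 2, 3, 7}
Tree: B1–B2, B1–B3, B3–B4, B2–B5, B3–B6
Every bag has size at most 4, so the width is 4 − 1 = 3 and tw(G) ≤ 3. For the lower bound, the 4 vertices {1, 2, 3, 7} are pairwise adjacent, and any tree decomposition puts a clique entirely inside one bag — forcing width ≥ 3. Therefore the treewidth is 3.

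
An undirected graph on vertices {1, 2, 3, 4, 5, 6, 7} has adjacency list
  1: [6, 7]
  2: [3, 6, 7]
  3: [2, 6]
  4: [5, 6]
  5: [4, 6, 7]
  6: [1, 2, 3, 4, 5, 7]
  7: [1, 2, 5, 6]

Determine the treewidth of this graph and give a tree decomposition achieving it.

The largest bag has 3 vertices, giving width 2; this decomposition certifies tw(G) ≤ 2. Conversely, {2, 3, 6} is a clique of size 3, and the vertices of any clique must share a bag in every tree decomposition; so some bag has ≥ 3 vertices and tw(G) ≥ 2. Therefore the treewidth is 2.

Treewidth 2.
Bags: B1 = {2, 6, 7}  B2 = {5, 6, 7}  B3 = {4, 5, 6}  B4 = {2, 3, 6}  B5 = {1, 6, 7}
Tree: B1–B2, B2–B3, B1–B4, B1–B5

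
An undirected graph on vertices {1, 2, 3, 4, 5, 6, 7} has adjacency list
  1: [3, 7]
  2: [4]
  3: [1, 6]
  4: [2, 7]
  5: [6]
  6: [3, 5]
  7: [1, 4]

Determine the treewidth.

1

A width-1 tree decomposition is:
Bags: B1 = {2, 4}  B2 = {4, 7}  B3 = {1, 7}  B4 = {1, 3}  B5 = {3, 6}  B6 = {5, 6}
Tree: B1–B2, B2–B3, B3–B4, B4–B5, B5–B6
Each bag holds 2 vertices, so the decomposition has width 1, which upper-bounds the treewidth. Any graph with an edge has treewidth ≥ 1, and G has the edge 2–4. The upper and lower bounds meet at 1, so that is the treewidth.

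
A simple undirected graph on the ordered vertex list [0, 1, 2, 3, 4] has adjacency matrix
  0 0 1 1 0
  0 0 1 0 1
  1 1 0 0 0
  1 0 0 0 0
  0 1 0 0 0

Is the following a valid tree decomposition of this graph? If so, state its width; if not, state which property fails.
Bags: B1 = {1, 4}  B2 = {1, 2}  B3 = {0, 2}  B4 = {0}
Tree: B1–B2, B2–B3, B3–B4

No — vertex 3 appears in no bag.

A tree decomposition must satisfy three properties: every vertex lies in some bag; for every edge, both endpoints lie together in some bag; and for every vertex, the bags containing it form a connected subtree. Here vertex 3 appears in no bag, so the decomposition is invalid.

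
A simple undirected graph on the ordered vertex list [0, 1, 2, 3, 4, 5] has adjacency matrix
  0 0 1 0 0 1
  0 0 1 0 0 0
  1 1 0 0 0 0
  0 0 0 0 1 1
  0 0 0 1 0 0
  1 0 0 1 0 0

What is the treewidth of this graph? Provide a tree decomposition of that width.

Each bag holds 2 vertices, so the decomposition has width 1, which upper-bounds the treewidth. Any graph with an edge has treewidth ≥ 1, and G has the edge 3–5. Hence tw(G) = 1 exactly.

Treewidth 1.
One such decomposition:
Bags: B1 = {3, 5}  B2 = {0, 5}  B3 = {3, 4}  B4 = {0, 2}  B5 = {1, 2}
Tree: B1–B2, B1–B3, B2–B4, B4–B5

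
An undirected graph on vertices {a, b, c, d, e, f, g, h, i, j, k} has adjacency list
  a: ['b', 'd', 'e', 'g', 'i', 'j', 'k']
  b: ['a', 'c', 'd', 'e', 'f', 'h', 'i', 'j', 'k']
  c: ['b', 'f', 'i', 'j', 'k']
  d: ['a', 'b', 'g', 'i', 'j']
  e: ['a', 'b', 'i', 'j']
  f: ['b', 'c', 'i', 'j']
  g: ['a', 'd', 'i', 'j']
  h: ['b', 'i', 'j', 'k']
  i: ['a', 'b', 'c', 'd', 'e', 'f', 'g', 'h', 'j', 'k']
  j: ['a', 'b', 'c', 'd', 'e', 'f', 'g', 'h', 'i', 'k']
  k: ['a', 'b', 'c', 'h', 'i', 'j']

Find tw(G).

A width-4 tree decomposition is:
Bags: B1 = {a, b, e, i, j}  B2 = {a, b, i, j, k}  B3 = {a, b, d, i, j}  B4 = {a, d, g, i, j}  B5 = {b, c, i, j, k}  B6 = {b, c, f, i, j}  B7 = {b, h, i, j, k}
Tree: B1–B2, B2–B3, B3–B4, B2–B5, B5–B6, B5–B7
The largest bag has 5 vertices, giving width 4; this decomposition certifies tw(G) ≤ 4. Conversely, {a, d, g, i, j} is a clique of size 5, and the vertices of any clique must share a bag in every tree decomposition; so some bag has ≥ 5 vertices and tw(G) ≥ 4. Combining the bounds, tw(G) = 4.

4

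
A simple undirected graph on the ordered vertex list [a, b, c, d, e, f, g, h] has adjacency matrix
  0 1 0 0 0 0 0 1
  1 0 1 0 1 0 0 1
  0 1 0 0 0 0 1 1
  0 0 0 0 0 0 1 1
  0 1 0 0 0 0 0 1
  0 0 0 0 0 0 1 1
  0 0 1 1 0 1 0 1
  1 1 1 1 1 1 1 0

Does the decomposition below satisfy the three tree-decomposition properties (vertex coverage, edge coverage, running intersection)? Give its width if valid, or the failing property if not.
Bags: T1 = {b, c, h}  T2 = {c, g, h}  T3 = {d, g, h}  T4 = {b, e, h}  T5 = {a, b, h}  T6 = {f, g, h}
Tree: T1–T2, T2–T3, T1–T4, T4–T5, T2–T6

Yes; width 2.

Checking the three conditions: (i) the bags cover all of {a, b, c, d, e, f, g, h}; (ii) for each edge, some bag contains both endpoints; (iii) the bags containing any fixed vertex form a subtree. All hold, so the decomposition is valid with width 3 − 1 = 2.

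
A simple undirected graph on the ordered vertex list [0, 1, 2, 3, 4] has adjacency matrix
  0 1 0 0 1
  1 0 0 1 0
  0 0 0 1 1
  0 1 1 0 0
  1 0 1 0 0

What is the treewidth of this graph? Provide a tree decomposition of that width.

Every bag has size at most 3, so the width is 3 − 1 = 2 and tw(G) ≤ 2. The edges 2–4–0–1–3–2 form a cycle, so G is not a tree and its treewidth is at least 2. Therefore the treewidth is 2.

Treewidth 2.
Bags: B1 = {0, 2, 4}  B2 = {0, 1, 2}  B3 = {1, 2, 3}
Tree: B1–B2, B2–B3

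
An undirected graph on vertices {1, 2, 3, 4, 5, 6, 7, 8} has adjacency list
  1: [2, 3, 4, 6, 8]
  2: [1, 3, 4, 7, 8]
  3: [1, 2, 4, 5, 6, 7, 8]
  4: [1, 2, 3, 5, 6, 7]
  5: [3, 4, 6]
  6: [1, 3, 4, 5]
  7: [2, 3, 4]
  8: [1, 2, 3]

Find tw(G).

A width-3 tree decomposition is:
Bags: B1 = {1, 2, 3, 4}  B2 = {2, 3, 4, 7}  B3 = {1, 3, 4, 6}  B4 = {1, 2, 3, 8}  B5 = {3, 4, 5, 6}
Tree: B1–B2, B1–B3, B1–B4, B3–B5
Every bag has size at most 4, so the width is 4 − 1 = 3 and tw(G) ≤ 3. Conversely, {1, 2, 3, 8} is a clique of size 4, and the vertices of any clique must share a bag in every tree decomposition; so some bag has ≥ 4 vertices and tw(G) ≥ 3. Hence tw(G) = 3 exactly.

3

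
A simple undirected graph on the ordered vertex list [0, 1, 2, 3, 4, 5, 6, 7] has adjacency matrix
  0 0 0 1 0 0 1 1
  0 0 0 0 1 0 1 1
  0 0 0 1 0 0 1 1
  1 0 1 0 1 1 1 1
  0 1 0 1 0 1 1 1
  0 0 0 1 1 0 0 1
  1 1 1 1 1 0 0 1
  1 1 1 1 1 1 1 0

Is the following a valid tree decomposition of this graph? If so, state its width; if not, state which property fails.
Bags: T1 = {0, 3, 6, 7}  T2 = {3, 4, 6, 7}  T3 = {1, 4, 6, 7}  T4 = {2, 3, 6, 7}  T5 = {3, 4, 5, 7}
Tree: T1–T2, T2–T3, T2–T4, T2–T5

Checking the three conditions: (i) the bags cover all of {0, 1, 2, 3, 4, 5, 6, 7}; (ii) for each edge, some bag contains both endpoints; (iii) the bags containing any fixed vertex form a subtree. All hold, so the decomposition is valid with width 4 − 1 = 3.

Yes; width 3.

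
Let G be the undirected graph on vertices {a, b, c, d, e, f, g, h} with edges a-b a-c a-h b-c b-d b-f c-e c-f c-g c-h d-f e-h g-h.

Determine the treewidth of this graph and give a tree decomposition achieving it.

Each bag holds 3 vertices, so the decomposition has width 2, which upper-bounds the treewidth. On the other hand G contains the 3-clique {b, d, f}. A clique must lie in a single bag of any decomposition, so no decomposition can have width below 2. Combining the bounds, tw(G) = 2.

Treewidth 2.
One optimal decomposition is:
Bags: B1 = {c, e, h}  B2 = {c, g, h}  B3 = {a, c, h}  B4 = {a, b, c}  B5 = {b, c, f}  B6 = {b, d, f}
Tree: B1–B2, B2–B3, B3–B4, B4–B5, B5–B6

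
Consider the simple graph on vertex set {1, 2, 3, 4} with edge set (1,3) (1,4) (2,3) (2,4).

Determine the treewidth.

A width-2 tree decomposition is:
Bags: B1 = {2, 3, 4}  B2 = {1, 3, 4}
Tree: B1–B2
Every bag has size at most 3, so the width is 3 − 1 = 2 and tw(G) ≤ 2. The edges 4–2–3–1–4 form a cycle, so G is not a tree and its treewidth is at least 2. Combining the bounds, tw(G) = 2.

2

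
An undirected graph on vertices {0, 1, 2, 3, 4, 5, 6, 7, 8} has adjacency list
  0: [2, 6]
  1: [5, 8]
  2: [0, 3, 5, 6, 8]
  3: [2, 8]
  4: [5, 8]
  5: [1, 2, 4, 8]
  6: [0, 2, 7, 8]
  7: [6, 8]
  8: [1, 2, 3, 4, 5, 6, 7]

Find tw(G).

A width-2 tree decomposition is:
Bags: B1 = {2, 5, 8}  B2 = {2, 6, 8}  B3 = {4, 5, 8}  B4 = {0, 2, 6}  B5 = {2, 3, 8}  B6 = {6, 7, 8}  B7 = {1, 5, 8}
Tree: B1–B2, B1–B3, B2–B4, B1–B5, B2–B6, B1–B7
Every bag has size at most 3, so the width is 3 − 1 = 2 and tw(G) ≤ 2. On the other hand G contains the 3-clique {0, 2, 6}. A clique must lie in a single bag of any decomposition, so no decomposition can have width below 2. Therefore the treewidth is 2.

2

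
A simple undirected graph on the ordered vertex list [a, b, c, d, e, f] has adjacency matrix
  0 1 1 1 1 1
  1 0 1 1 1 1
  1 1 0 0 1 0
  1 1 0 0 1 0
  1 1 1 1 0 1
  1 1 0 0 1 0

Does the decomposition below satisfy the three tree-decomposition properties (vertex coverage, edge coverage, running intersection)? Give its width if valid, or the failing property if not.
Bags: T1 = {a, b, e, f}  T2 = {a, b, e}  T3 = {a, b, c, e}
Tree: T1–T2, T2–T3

No — vertex d appears in no bag.

A tree decomposition must satisfy three properties: every vertex lies in some bag; for every edge, both endpoints lie together in some bag; and for every vertex, the bags containing it form a connected subtree. Here vertex d appears in no bag, so the decomposition is invalid.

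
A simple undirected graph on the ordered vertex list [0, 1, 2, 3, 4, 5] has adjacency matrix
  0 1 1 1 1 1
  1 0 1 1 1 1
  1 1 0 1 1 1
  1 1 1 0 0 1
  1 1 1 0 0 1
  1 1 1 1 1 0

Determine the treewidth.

4

A width-4 tree decomposition is:
Bags: B1 = {0, 1, 2, 4, 5}  B2 = {0, 1, 2, 3, 5}
Tree: B1–B2
The largest bag has 5 vertices, giving width 4; this decomposition certifies tw(G) ≤ 4. Conversely, {0, 1, 2, 3, 5} is a clique of size 5, and the vertices of any clique must share a bag in every tree decomposition; so some bag has ≥ 5 vertices and tw(G) ≥ 4. Therefore the treewidth is 4.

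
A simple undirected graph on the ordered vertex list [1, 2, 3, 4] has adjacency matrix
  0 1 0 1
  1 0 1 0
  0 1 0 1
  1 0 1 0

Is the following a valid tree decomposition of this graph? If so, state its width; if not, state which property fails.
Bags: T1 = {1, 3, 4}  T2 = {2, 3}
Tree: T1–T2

A tree decomposition must satisfy three properties: every vertex lies in some bag; for every edge, both endpoints lie together in some bag; and for every vertex, the bags containing it form a connected subtree. Here edge (1,2) lies in no bag, so the decomposition is invalid.

No — edge (1,2) lies in no bag.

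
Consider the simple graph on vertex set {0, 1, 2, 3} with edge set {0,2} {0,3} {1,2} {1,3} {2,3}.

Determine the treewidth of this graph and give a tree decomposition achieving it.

Treewidth 2.
One such decomposition:
Bags: B1 = {1, 2, 3}  B2 = {0, 2, 3}
Tree: B1–B2

Every bag has size at most 3, so the width is 3 − 1 = 2 and tw(G) ≤ 2. Conversely, {0, 2, 3} is a clique of size 3, and the vertices of any clique must share a bag in every tree decomposition; so some bag has ≥ 3 vertices and tw(G) ≥ 2. Hence tw(G) = 2 exactly.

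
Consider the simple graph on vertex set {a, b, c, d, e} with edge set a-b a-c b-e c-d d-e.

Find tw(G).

A width-2 tree decomposition is:
Bags: B1 = {a, c, d}  B2 = {a, d, e}  B3 = {a, b, e}
Tree: B1–B2, B2–B3
Every bag has size at most 3, so the width is 3 − 1 = 2 and tw(G) ≤ 2. For the lower bound, G contains the cycle a–c–d–e–b–a, so G is not a forest; only forests have treewidth ≤ 1, hence tw(G) ≥ 2. Therefore the treewidth is 2.

2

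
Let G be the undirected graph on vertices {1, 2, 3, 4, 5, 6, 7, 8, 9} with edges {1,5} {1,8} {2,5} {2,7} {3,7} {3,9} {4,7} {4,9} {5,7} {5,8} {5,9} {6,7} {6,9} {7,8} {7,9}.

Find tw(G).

A width-2 tree decomposition is:
Bags: B1 = {4, 7, 9}  B2 = {3, 7, 9}  B3 = {5, 7, 9}  B4 = {2, 5, 7}  B5 = {5, 7, 8}  B6 = {6, 7, 9}  B7 = {1, 5, 8}
Tree: B1–B2, B2–B3, B3–B4, B4–B5, B1–B6, B5–B7
Each bag holds 3 vertices, so the decomposition has width 2, which upper-bounds the treewidth. For the lower bound, the 3 vertices {1, 5, 8} are pairwise adjacent, and any tree decomposition puts a clique entirely inside one bag — forcing width ≥ 2. Hence tw(G) = 2 exactly.

2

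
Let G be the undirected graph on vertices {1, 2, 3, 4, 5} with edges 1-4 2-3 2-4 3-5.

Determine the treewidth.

1

A width-1 tree decomposition is:
Bags: B1 = {3, 5}  B2 = {2, 3}  B3 = {2, 4}  B4 = {1, 4}
Tree: B1–B2, B2–B3, B3–B4
Each bag holds 2 vertices, so the decomposition has width 1, which upper-bounds the treewidth. Any graph with an edge has treewidth ≥ 1, and G has the edge 5–3. Combining the bounds, tw(G) = 1.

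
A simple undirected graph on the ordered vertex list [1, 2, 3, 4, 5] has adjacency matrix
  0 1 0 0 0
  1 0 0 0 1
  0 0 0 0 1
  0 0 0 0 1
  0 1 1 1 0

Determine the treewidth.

1

A width-1 tree decomposition is:
Bags: B1 = {4, 5}  B2 = {3, 5}  B3 = {2, 5}  B4 = {1, 2}
Tree: B1–B2, B1–B3, B3–B4
Every bag has size at most 2, so the width is 2 − 1 = 1 and tw(G) ≤ 1. Any graph with an edge has treewidth ≥ 1, and G has the edge 4–5. Combining the bounds, tw(G) = 1.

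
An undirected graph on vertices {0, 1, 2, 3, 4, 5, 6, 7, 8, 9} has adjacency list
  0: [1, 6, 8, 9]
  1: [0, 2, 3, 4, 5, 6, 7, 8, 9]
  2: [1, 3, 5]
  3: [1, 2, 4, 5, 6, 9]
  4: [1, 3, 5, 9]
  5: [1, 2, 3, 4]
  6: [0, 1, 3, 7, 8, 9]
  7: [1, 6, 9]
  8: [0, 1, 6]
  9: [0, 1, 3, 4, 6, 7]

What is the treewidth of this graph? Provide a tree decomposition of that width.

Each bag holds 4 vertices, so the decomposition has width 3, which upper-bounds the treewidth. Conversely, {0, 1, 6, 8} is a clique of size 4, and the vertices of any clique must share a bag in every tree decomposition; so some bag has ≥ 4 vertices and tw(G) ≥ 3. Therefore the treewidth is 3.

Treewidth 3.
One such decomposition:
Bags: B1 = {0, 1, 6, 9}  B2 = {1, 6, 7, 9}  B3 = {1, 3, 6, 9}  B4 = {1, 3, 4, 9}  B5 = {0, 1, 6, 8}  B6 = {1, 3, 4, 5}  B7 = {1, 2, 3, 5}
Tree: B1–B2, B2–B3, B3–B4, B1–B5, B4–B6, B6–B7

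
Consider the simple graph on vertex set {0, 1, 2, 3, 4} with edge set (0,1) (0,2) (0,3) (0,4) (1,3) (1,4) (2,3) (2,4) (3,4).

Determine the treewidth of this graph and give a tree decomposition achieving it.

Treewidth 3.
Bags: B1 = {0, 1, 3, 4}  B2 = {0, 2, 3, 4}
Tree: B1–B2

The largest bag has 4 vertices, giving width 3; this decomposition certifies tw(G) ≤ 3. On the other hand G contains the 4-clique {0, 1, 3, 4}. A clique must lie in a single bag of any decomposition, so no decomposition can have width below 3. Therefore the treewidth is 3.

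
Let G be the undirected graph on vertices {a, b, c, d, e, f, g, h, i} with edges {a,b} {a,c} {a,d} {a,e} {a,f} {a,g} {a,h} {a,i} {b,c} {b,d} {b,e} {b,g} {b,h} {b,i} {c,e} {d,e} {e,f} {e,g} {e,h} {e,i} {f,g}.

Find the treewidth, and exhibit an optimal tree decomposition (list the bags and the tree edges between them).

Every bag has size at most 4, so the width is 4 − 1 = 3 and tw(G) ≤ 3. For the lower bound, the 4 vertices {a, e, f, g} are pairwise adjacent, and any tree decomposition puts a clique entirely inside one bag — forcing width ≥ 3. Hence tw(G) = 3 exactly.

Treewidth 3.
One such decomposition:
Bags: B1 = {a, b, d, e}  B2 = {a, b, c, e}  B3 = {a, b, e, h}  B4 = {a, b, e, g}  B5 = {a, b, e, i}  B6 = {a, e, f, g}
Tree: B1–B2, B1–B3, B3–B4, B2–B5, B4–B6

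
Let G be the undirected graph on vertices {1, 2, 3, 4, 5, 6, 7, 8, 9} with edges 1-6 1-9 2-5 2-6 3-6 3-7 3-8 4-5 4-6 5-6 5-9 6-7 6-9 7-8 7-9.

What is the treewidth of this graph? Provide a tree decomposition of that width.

Each bag holds 3 vertices, so the decomposition has width 2, which upper-bounds the treewidth. Conversely, {3, 7, 8} is a clique of size 3, and the vertices of any clique must share a bag in every tree decomposition; so some bag has ≥ 3 vertices and tw(G) ≥ 2. The upper and lower bounds meet at 2, so that is the treewidth.

Treewidth 2.
One optimal decomposition is:
Bags: B1 = {5, 6, 9}  B2 = {6, 7, 9}  B3 = {1, 6, 9}  B4 = {3, 6, 7}  B5 = {3, 7, 8}  B6 = {2, 5, 6}  B7 = {4, 5, 6}
Tree: B1–B2, B1–B3, B2–B4, B4–B5, B1–B6, B6–B7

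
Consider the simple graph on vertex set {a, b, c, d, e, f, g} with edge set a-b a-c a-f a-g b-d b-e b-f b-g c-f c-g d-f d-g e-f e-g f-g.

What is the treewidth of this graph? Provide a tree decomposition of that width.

Treewidth 3.
One optimal decomposition is:
Bags: B1 = {b, e, f, g}  B2 = {b, d, f, g}  B3 = {a, b, f, g}  B4 = {a, c, f, g}
Tree: B1–B2, B1–B3, B3–B4

Each bag holds 4 vertices, so the decomposition has width 3, which upper-bounds the treewidth. For the lower bound, the 4 vertices {a, c, f, g} are pairwise adjacent, and any tree decomposition puts a clique entirely inside one bag — forcing width ≥ 3. Therefore the treewidth is 3.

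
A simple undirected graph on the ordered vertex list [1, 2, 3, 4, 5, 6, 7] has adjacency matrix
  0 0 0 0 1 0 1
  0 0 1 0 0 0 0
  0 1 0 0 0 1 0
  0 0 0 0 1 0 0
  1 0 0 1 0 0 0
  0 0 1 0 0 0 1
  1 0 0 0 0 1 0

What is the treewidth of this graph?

A width-1 tree decomposition is:
Bags: B1 = {2, 3}  B2 = {3, 6}  B3 = {6, 7}  B4 = {1, 7}  B5 = {1, 5}  B6 = {4, 5}
Tree: B1–B2, B2–B3, B3–B4, B4–B5, B5–B6
Every bag has size at most 2, so the width is 2 − 1 = 1 and tw(G) ≤ 1. G has an edge, so its treewidth is at least 1. Therefore the treewidth is 1.

1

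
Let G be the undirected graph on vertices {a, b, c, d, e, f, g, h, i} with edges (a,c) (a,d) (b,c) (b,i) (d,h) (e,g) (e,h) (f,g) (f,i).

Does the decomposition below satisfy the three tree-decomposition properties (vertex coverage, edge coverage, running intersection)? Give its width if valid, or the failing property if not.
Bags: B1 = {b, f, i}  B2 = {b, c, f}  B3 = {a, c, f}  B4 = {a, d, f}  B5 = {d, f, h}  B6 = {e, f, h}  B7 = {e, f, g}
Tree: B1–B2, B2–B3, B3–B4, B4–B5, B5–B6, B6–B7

Checking the three conditions: (i) the bags cover all of {a, b, c, d, e, f, g, h, i}; (ii) for each edge, some bag contains both endpoints; (iii) the bags containing any fixed vertex form a subtree. All hold, so the decomposition is valid with width 3 − 1 = 2.

Yes; width 2.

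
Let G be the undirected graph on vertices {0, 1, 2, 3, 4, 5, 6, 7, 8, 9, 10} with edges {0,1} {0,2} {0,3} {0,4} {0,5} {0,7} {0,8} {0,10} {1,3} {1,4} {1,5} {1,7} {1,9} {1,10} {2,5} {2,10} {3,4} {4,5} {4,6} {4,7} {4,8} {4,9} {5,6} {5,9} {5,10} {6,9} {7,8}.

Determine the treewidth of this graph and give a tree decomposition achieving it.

Treewidth 3.
One optimal decomposition is:
Bags: B1 = {0, 1, 4, 5}  B2 = {0, 1, 5, 10}  B3 = {0, 2, 5, 10}  B4 = {1, 4, 5, 9}  B5 = {0, 1, 3, 4}  B6 = {4, 5, 6, 9}  B7 = {0, 1, 4, 7}  B8 = {0, 4, 7, 8}
Tree: B1–B2, B2–B3, B1–B4, B1–B5, B4–B6, B5–B7, B7–B8

Every bag has size at most 4, so the width is 4 − 1 = 3 and tw(G) ≤ 3. For the lower bound, the 4 vertices {0, 4, 7, 8} are pairwise adjacent, and any tree decomposition puts a clique entirely inside one bag — forcing width ≥ 3. Combining the bounds, tw(G) = 3.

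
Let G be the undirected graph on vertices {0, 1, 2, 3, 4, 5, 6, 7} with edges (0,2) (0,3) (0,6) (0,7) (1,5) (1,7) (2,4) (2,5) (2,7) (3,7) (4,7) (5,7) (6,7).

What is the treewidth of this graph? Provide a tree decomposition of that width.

Treewidth 2.
Bags: B1 = {0, 2, 7}  B2 = {2, 4, 7}  B3 = {2, 5, 7}  B4 = {0, 6, 7}  B5 = {0, 3, 7}  B6 = {1, 5, 7}
Tree: B1–B2, B1–B3, B1–B4, B4–B5, B3–B6

The largest bag has 3 vertices, giving width 2; this decomposition certifies tw(G) ≤ 2. Conversely, {0, 2, 7} is a clique of size 3, and the vertices of any clique must share a bag in every tree decomposition; so some bag has ≥ 3 vertices and tw(G) ≥ 2. The upper and lower bounds meet at 2, so that is the treewidth.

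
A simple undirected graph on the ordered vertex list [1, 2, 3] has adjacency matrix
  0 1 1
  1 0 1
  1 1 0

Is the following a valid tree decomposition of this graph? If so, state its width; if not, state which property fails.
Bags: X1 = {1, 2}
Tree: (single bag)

A tree decomposition must satisfy three properties: every vertex lies in some bag; for every edge, both endpoints lie together in some bag; and for every vertex, the bags containing it form a connected subtree. Here vertex 3 appears in no bag, so the decomposition is invalid.

No — vertex 3 appears in no bag.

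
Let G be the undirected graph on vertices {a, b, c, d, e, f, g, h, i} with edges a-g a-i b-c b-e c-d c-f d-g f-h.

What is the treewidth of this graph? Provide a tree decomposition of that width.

Every bag has size at most 2, so the width is 2 − 1 = 1 and tw(G) ≤ 1. Since G has at least one edge (e.g. d–c), it is not an edgeless graph, so tw(G) ≥ 1. Hence tw(G) = 1 exactly.

Treewidth 1.
One optimal decomposition is:
Bags: B1 = {c, d}  B2 = {d, g}  B3 = {b, c}  B4 = {a, g}  B5 = {a, i}  B6 = {c, f}  B7 = {f, h}  B8 = {b, e}
Tree: B1–B2, B1–B3, B2–B4, B4–B5, B1–B6, B6–B7, B3–B8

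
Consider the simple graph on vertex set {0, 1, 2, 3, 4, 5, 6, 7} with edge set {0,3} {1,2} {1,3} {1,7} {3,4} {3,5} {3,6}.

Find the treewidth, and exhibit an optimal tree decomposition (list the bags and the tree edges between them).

Each bag holds 2 vertices, so the decomposition has width 1, which upper-bounds the treewidth. Since G has at least one edge (e.g. 3–1), it is not an edgeless graph, so tw(G) ≥ 1. The upper and lower bounds meet at 1, so that is the treewidth.

Treewidth 1.
One optimal decomposition is:
Bags: B1 = {1, 3}  B2 = {3, 5}  B3 = {3, 4}  B4 = {3, 6}  B5 = {1, 2}  B6 = {1, 7}  B7 = {0, 3}
Tree: B1–B2, B2–B3, B1–B4, B1–B5, B5–B6, B1–B7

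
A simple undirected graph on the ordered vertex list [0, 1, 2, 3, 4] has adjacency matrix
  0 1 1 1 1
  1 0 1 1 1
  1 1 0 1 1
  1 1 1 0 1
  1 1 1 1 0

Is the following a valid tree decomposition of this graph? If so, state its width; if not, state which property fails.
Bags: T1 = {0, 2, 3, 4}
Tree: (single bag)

No — vertex 1 appears in no bag.

A tree decomposition must satisfy three properties: every vertex lies in some bag; for every edge, both endpoints lie together in some bag; and for every vertex, the bags containing it form a connected subtree. Here vertex 1 appears in no bag, so the decomposition is invalid.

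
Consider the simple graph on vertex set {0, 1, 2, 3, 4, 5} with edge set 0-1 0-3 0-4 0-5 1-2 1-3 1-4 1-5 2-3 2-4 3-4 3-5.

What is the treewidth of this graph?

A width-3 tree decomposition is:
Bags: B1 = {0, 1, 3, 4}  B2 = {1, 2, 3, 4}  B3 = {0, 1, 3, 5}
Tree: B1–B2, B1–B3
Each bag holds 4 vertices, so the decomposition has width 3, which upper-bounds the treewidth. For the lower bound, the 4 vertices {0, 1, 3, 4} are pairwise adjacent, and any tree decomposition puts a clique entirely inside one bag — forcing width ≥ 3. Combining the bounds, tw(G) = 3.

3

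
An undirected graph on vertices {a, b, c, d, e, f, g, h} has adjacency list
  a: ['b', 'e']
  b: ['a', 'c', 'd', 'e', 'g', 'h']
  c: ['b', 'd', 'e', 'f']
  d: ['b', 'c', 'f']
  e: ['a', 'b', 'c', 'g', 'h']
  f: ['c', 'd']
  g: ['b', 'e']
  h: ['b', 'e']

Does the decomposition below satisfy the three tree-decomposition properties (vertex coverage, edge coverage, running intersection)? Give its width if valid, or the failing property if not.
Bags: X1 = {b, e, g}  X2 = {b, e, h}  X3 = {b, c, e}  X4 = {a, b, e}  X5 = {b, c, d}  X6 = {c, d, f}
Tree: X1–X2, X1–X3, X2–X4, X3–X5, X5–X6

Every vertex of G appears in some bag (union = {a, b, c, d, e, f, g, h}); every edge is covered by a bag; and for each vertex v the set of bags containing v is connected in the bag tree. The decomposition is therefore valid. The largest bag has 3 vertices, so the width is 2.

Yes; width 2.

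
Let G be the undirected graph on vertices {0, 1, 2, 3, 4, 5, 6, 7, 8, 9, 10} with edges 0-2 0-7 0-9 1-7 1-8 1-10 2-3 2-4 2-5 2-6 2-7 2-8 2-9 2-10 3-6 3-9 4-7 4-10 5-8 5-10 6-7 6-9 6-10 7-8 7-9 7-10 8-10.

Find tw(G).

A width-3 tree decomposition is:
Bags: B1 = {2, 6, 7, 10}  B2 = {2, 6, 7, 9}  B3 = {2, 7, 8, 10}  B4 = {2, 3, 6, 9}  B5 = {1, 7, 8, 10}  B6 = {2, 5, 8, 10}  B7 = {0, 2, 7, 9}  B8 = {2, 4, 7, 10}
Tree: B1–B2, B1–B3, B2–B4, B3–B5, B3–B6, B2–B7, B1–B8
The largest bag has 4 vertices, giving width 3; this decomposition certifies tw(G) ≤ 3. On the other hand G contains the 4-clique {1, 7, 8, 10}. A clique must lie in a single bag of any decomposition, so no decomposition can have width below 3. Combining the bounds, tw(G) = 3.

3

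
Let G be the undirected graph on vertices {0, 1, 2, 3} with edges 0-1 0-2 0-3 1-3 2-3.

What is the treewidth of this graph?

A width-2 tree decomposition is:
Bags: B1 = {0, 1, 3}  B2 = {0, 2, 3}
Tree: B1–B2
Every bag has size at most 3, so the width is 3 − 1 = 2 and tw(G) ≤ 2. On the other hand G contains the 3-clique {0, 1, 3}. A clique must lie in a single bag of any decomposition, so no decomposition can have width below 2. The upper and lower bounds meet at 2, so that is the treewidth.

2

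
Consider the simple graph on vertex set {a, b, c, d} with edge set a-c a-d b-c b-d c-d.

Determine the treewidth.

2

A width-2 tree decomposition is:
Bags: B1 = {a, c, d}  B2 = {b, c, d}
Tree: B1–B2
Each bag holds 3 vertices, so the decomposition has width 2, which upper-bounds the treewidth. Conversely, {a, c, d} is a clique of size 3, and the vertices of any clique must share a bag in every tree decomposition; so some bag has ≥ 3 vertices and tw(G) ≥ 2. Combining the bounds, tw(G) = 2.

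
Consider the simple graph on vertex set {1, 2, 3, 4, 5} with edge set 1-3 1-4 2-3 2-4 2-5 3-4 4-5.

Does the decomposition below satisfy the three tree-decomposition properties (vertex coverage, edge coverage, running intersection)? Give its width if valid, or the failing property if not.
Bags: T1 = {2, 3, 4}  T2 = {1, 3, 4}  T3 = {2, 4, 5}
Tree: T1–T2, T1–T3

Checking the three conditions: (i) the bags cover all of {1, 2, 3, 4, 5}; (ii) for each edge, some bag contains both endpoints; (iii) the bags containing any fixed vertex form a subtree. All hold, so the decomposition is valid with width 3 − 1 = 2.

Yes; width 2.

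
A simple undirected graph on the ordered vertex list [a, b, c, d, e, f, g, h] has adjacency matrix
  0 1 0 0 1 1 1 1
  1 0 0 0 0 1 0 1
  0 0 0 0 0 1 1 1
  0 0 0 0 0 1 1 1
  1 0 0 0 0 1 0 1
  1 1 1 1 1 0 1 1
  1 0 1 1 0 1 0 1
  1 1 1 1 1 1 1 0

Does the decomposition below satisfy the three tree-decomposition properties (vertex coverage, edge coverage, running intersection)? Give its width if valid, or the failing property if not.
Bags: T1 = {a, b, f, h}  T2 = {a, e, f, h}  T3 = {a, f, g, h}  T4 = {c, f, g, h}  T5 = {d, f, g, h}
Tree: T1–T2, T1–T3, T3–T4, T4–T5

Yes; width 3.

Checking the three conditions: (i) the bags cover all of {a, b, c, d, e, f, g, h}; (ii) for each edge, some bag contains both endpoints; (iii) the bags containing any fixed vertex form a subtree. All hold, so the decomposition is valid with width 4 − 1 = 3.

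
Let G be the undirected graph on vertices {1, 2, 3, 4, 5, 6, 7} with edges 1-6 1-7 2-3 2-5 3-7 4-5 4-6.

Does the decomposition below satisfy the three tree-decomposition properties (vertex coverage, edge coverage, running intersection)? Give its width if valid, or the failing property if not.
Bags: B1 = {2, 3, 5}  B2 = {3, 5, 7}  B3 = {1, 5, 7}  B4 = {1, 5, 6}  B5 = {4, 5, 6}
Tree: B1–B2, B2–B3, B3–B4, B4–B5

Checking the three conditions: (i) the bags cover all of {1, 2, 3, 4, 5, 6, 7}; (ii) for each edge, some bag contains both endpoints; (iii) the bags containing any fixed vertex form a subtree. All hold, so the decomposition is valid with width 3 − 1 = 2.

Yes; width 2.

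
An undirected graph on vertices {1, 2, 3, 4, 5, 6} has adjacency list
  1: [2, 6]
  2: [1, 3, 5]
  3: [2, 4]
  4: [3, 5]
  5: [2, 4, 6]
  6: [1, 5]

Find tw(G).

A width-2 tree decomposition is:
Bags: B1 = {1, 2, 6}  B2 = {2, 5, 6}  B3 = {2, 3, 5}  B4 = {3, 4, 5}
Tree: B1–B2, B2–B3, B3–B4
Each bag holds 3 vertices, so the decomposition has width 2, which upper-bounds the treewidth. For the lower bound, G contains the cycle 1–6–5–2–1, so G is not a forest; only forests have treewidth ≤ 1, hence tw(G) ≥ 2. Combining the bounds, tw(G) = 2.

2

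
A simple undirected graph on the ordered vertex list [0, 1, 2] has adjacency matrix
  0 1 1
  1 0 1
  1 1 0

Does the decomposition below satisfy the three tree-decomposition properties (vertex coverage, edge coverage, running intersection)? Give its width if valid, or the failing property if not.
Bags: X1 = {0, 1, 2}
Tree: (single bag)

Yes; width 2.

Vertex coverage: the bags together contain {0, 1, 2}, the full vertex set. Edge coverage: each edge of G has both endpoints in at least one bag. Running intersection: for every vertex, the bags containing it form a connected subtree. All three properties hold, so this is a valid tree decomposition of width max|bag| − 1 = 2, and hence tw(G) ≤ 2.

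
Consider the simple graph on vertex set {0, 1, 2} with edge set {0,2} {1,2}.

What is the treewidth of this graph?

A width-1 tree decomposition is:
Bags: B1 = {0, 2}  B2 = {1, 2}
Tree: B1–B2
The largest bag has 2 vertices, giving width 1; this decomposition certifies tw(G) ≤ 1. Any graph with an edge has treewidth ≥ 1, and G has the edge 2–0. Hence tw(G) = 1 exactly.

1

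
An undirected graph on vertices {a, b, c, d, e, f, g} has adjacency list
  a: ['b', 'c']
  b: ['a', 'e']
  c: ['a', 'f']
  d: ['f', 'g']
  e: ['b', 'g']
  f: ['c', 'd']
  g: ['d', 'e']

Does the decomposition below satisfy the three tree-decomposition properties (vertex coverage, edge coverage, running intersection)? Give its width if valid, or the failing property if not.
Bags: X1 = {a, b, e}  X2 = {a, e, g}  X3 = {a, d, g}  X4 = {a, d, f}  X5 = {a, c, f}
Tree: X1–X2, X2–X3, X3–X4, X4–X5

Checking the three conditions: (i) the bags cover all of {a, b, c, d, e, f, g}; (ii) for each edge, some bag contains both endpoints; (iii) the bags containing any fixed vertex form a subtree. All hold, so the decomposition is valid with width 3 − 1 = 2.

Yes; width 2.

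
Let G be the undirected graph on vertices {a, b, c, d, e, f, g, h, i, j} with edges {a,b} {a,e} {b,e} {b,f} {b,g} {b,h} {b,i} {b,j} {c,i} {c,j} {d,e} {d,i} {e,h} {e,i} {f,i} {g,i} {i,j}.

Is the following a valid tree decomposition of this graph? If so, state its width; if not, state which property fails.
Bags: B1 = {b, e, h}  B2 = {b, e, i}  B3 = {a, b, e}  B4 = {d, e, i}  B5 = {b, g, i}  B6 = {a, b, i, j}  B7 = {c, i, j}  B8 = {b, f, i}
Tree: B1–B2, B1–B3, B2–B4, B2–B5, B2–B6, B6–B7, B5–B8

No — bags containing vertex a are not connected in the tree.

A tree decomposition must satisfy three properties: every vertex lies in some bag; for every edge, both endpoints lie together in some bag; and for every vertex, the bags containing it form a connected subtree. Here bags containing vertex a are not connected in the tree, so the decomposition is invalid.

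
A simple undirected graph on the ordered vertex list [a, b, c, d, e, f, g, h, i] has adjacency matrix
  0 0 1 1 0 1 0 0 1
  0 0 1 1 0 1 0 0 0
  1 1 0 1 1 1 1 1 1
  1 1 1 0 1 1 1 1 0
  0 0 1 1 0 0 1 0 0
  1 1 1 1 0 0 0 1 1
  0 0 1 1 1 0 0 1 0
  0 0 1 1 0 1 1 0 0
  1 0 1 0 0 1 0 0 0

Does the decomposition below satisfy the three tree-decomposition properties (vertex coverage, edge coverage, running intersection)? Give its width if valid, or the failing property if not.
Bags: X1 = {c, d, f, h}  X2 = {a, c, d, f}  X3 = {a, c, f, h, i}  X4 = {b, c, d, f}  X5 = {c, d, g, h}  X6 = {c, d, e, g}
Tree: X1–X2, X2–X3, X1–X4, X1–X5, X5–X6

A tree decomposition must satisfy three properties: every vertex lies in some bag; for every edge, both endpoints lie together in some bag; and for every vertex, the bags containing it form a connected subtree. Here bags containing vertex h are not connected in the tree, so the decomposition is invalid.

No — bags containing vertex h are not connected in the tree.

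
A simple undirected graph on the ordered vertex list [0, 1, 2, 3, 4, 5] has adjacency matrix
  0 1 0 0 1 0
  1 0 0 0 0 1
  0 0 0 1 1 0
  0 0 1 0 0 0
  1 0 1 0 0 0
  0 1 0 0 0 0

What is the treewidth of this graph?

1

A width-1 tree decomposition is:
Bags: B1 = {1, 5}  B2 = {0, 1}  B3 = {0, 4}  B4 = {2, 4}  B5 = {2, 3}
Tree: B1–B2, B2–B3, B3–B4, B4–B5
Each bag holds 2 vertices, so the decomposition has width 1, which upper-bounds the treewidth. Any graph with an edge has treewidth ≥ 1, and G has the edge 5–1. Combining the bounds, tw(G) = 1.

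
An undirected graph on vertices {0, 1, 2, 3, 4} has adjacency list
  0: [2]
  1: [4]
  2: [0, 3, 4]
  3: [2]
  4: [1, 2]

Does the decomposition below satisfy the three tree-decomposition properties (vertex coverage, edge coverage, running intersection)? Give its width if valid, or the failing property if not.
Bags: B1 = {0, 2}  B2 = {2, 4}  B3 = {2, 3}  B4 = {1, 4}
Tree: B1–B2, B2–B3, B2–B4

Yes; width 1.

Vertex coverage: the bags together contain {0, 1, 2, 3, 4}, the full vertex set. Edge coverage: each edge of G has both endpoints in at least one bag. Running intersection: for every vertex, the bags containing it form a connected subtree. All three properties hold, so this is a valid tree decomposition of width max|bag| − 1 = 1, and hence tw(G) ≤ 1.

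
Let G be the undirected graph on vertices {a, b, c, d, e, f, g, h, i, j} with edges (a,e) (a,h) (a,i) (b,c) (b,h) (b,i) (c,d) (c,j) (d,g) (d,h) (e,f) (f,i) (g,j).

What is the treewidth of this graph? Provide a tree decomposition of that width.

Treewidth 2.
One such decomposition:
Bags: B1 = {e, f, i}  B2 = {a, e, i}  B3 = {a, b, i}  B4 = {a, b, h}  B5 = {b, c, h}  B6 = {c, d, h}  B7 = {c, d, j}  B8 = {d, g, j}
Tree: B1–B2, B2–B3, B3–B4, B4–B5, B5–B6, B6–B7, B7–B8

Every bag has size at most 3, so the width is 3 − 1 = 2 and tw(G) ≤ 2. For the lower bound, G contains the cycle f–e–a–i–f, so G is not a forest; only forests have treewidth ≤ 1, hence tw(G) ≥ 2. Combining the bounds, tw(G) = 2.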